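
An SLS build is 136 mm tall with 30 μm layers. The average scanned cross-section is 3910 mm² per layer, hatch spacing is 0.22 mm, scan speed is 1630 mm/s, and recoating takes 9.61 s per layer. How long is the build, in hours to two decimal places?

25.84 hours

Number of layers: 136 / 0.03 → 4534 (rounded up).
Hatch length per layer = 3910 / 0.22 = 17772.7 mm.
Scan time per layer: 17772.7 / 1630 → 10.9035 s.
Layer cycle = 10.9035 + 9.61, so 20.5135 s.
4534 layers × 20.5135 s/layer = 93008.209 s, i.e. 25.84 hours.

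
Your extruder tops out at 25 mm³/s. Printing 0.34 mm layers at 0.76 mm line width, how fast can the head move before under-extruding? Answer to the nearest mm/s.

97 mm/s

Bead cross-section = 0.34 × 0.76 = 0.2584 mm².
Max speed = 25 / 0.2584 = 96.75 ≈ 97 mm/s.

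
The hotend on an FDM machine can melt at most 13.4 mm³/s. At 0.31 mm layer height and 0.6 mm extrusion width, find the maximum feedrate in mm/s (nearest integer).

A = 0.31 × 0.6 = 0.186 mm².
v_max = Q/A = 13.4/0.186 = 72.04 mm/s → 72 mm/s.

72 mm/s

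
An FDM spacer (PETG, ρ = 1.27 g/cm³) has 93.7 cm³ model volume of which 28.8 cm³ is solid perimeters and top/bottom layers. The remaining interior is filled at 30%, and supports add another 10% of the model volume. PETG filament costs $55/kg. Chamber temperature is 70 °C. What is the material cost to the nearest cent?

Volume inside the shell: 93.7 − 28.8 → 64.9 cm³.
Deposited infill = 0.30 × 64.9, so 19.47 cm³.
Support: 0.10 × 93.7 → 9.37 cm³.
Total extruded: 28.8 + 19.47 + 9.37 → 57.64 cm³.
Mass = 57.64 × 1.27, so 73.2028 g.
At $55/kg: 73.2028/1000 × 55 = $4.03.

$4.03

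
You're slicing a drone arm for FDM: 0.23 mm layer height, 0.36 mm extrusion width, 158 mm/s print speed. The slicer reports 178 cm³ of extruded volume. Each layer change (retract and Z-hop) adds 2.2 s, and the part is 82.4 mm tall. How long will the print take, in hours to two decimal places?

Bead cross-section = 0.23 × 0.36 = 0.0828 mm².
Toolpath length = 178 cm³ / 0.0828 mm² = 178000 / 0.0828 = 2149758.5 mm.
Time extruding: 2149758.5 / 158 → 13606.1 s.
Number of layers: 82.4 / 0.23 → 359 (rounded up).
Z-hop total = 359 × 2.2, so 789.8 s.
Total = 13606.1 + 789.8 = 14395.9 s = 4.00 hours.

4.00 hours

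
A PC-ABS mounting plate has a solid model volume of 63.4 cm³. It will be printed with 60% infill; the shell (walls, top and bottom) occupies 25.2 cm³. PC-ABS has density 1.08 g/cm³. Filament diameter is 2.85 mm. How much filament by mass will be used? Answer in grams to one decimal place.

52.0 g

Infill region = 63.4 − 25.2, so 38.2 cm³.
Infill deposited: 0.60 × 38.2 → 22.92 cm³.
Deposited volume = 25.2 + 22.92, so 48.12 cm³.
Mass = 48.12 × 1.08, so 51.9696 g.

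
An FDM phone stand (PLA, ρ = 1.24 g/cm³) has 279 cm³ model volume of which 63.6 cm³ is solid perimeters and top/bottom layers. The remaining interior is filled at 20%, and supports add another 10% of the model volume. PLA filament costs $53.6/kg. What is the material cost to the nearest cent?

Interior volume = 279 − 63.6, so 215.4 cm³.
Infill volume = 0.20 × 215.4, so 43.08 cm³.
Support = 0.10 × 279 = 27.9 cm³.
Total extruded = 63.6 + 43.08 + 27.9, so 134.58 cm³.
Mass = 134.58 × 1.24, so 166.8792 g.
At $53.6/kg: 166.8792/1000 × 53.6 = $8.94.

$8.94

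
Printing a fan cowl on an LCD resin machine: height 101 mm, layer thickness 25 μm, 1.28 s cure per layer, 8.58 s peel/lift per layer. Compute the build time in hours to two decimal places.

Number of layers: 101 / 0.025 → 4040 (rounded up).
Per-layer time = 1.28 + 8.58 = 9.86 s.
Total = 4040 × 9.86 = 39834.4 s = 11.07 hours.

11.07 hours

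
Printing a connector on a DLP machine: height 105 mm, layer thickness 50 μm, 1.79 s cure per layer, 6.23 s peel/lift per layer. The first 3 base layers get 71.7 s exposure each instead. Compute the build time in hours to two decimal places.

Layers = ⌈105/0.05⌉ = 2100.
Bottom layers = 3 × (71.7 + 6.23) = 233.79 s.
Normal layers = 2097 × (1.79 + 6.23), so 16817.94 s.
Total = 233.79 + 16817.94 = 17051.73 s = 4.74 hours.

4.74 hours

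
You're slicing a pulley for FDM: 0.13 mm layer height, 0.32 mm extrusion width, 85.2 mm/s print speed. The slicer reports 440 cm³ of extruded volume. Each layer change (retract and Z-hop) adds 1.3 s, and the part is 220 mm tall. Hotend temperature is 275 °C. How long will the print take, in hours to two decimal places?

Bead cross-section: 0.13 × 0.32 → 0.0416 mm².
Path length: 440000 mm³ / 0.0416 mm² → 10576923.1 mm.
Print-move time = 10576923.1 / 85.2, so 124142.3 s.
Number of layers: 220 / 0.13 → 1693 (rounded up).
Layer-change overhead = 1693 × 1.3, so 2200.9 s.
Total = 124142.3 + 2200.9 = 126343.2 s = 35.10 hours.

35.10 hours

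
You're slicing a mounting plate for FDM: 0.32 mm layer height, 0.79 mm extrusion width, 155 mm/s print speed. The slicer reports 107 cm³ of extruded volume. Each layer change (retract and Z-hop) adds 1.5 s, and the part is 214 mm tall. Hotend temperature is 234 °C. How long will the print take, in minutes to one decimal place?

62.2 minutes

Bead cross-section = 0.32 × 0.79, so 0.2528 mm².
Total extruded path = 107000/0.2528 = 423259.5 mm.
Print-move time = 423259.5 / 155 = 2730.7 s.
Number of layers: 214 / 0.32 → 669 (rounded up).
Layer-change overhead = 669 × 1.5 = 1003.5 s.
Altogether 2730.7 + 1003.5 = 3734.2 s, i.e. 62.2 minutes.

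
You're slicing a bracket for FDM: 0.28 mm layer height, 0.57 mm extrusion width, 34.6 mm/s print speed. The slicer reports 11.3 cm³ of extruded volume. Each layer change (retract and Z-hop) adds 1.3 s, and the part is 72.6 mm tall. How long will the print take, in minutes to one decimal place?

Line area: 0.28 × 0.57 → 0.1596 mm².
Toolpath length = 11.3 cm³ / 0.1596 mm² = 11300 / 0.1596 = 70802 mm.
Extrusion time = 70802 / 34.6, so 2046.3 s.
Layers = ⌈72.6/0.28⌉ = 260.
Non-print overhead = 260 × 1.3 = 338 s.
Total = 2046.3 + 338 = 2384.3 s = 39.7 minutes.

39.7 minutes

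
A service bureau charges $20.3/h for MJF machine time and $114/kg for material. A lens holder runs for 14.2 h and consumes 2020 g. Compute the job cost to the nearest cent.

$518.54

Machine-time cost: 20.3 × 14.2 → $288.26.
Feedstock cost = 114 × 2020/1000, so $230.28.
Total = 288.26 + 230.28 = $518.54.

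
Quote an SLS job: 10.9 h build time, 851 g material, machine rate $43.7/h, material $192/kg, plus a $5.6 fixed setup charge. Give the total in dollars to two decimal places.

$645.32

Time charge = 43.7 × 10.9 = $476.33.
Material cost = 192 × 851/1000 = $163.392.
Total = 476.33 + 163.392 + 5.6 = 645.322 ≈ $645.32.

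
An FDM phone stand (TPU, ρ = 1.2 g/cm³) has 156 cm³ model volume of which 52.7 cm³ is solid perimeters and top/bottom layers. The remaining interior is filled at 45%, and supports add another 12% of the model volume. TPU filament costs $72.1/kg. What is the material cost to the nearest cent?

Infill region = 156 − 52.7, so 103.3 cm³.
Deposited infill = 0.45 × 103.3, so 46.485 cm³.
Support = 0.12 × 156, so 18.72 cm³.
Deposited volume = 52.7 + 46.485 + 18.72, so 117.905 cm³.
Mass = 117.905 × 1.2 = 141.486 g.
At $72.1/kg: 141.486/1000 × 72.1 = $10.20.

$10.20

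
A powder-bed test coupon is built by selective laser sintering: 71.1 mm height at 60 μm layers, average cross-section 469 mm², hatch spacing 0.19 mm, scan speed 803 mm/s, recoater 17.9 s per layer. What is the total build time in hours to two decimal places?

6.90 hours

Number of layers: 71.1 / 0.06 → 1185 (rounded up).
Per-layer scan distance: 469 / 0.19 → 2468.4 mm.
Laser time per layer = 2468.4 / 803 = 3.074 s.
Layer cycle = 3.074 + 17.9, so 20.974 s.
Build time = 1185 × 20.974 = 24854.19 s = 6.90 hours.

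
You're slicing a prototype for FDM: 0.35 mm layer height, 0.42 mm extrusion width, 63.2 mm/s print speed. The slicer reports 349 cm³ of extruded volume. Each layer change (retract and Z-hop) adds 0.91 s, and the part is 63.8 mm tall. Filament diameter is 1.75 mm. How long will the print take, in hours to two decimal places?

10.48 hours

Line area: 0.35 × 0.42 → 0.147 mm².
Path length: 349000 mm³ / 0.147 mm² → 2374149.7 mm.
Time extruding = 2374149.7 / 63.2, so 37565.7 s.
Number of layers: 63.8 / 0.35 → 183 (rounded up).
Layer-change overhead = 183 × 0.91 = 166.53 s.
Altogether 37565.7 + 166.53 = 37732.23 s, i.e. 10.48 hours.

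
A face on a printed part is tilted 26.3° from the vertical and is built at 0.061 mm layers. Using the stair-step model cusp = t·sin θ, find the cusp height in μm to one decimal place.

27.0 μm

Cusp = layer height × sin(26.3°) = 0.061 × 0.4431 = 0.027029 mm = 27.0 μm.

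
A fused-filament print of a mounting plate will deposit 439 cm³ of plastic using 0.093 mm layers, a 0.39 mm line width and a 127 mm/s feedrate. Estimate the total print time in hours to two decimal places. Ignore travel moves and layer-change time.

Line area: 0.093 × 0.39 → 0.03627 mm².
Total extruded path = 439000/0.03627 = 12103666.9 mm.
Time extruding: 12103666.9 / 127 → 95304.5 s.
In the requested units: 95304.5 s = 26.47 hours.

26.47 hours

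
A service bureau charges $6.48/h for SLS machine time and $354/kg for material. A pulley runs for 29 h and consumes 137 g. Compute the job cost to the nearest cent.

Machine cost: 6.48 × 29 → $187.92.
Material charge = 354 × 137/1000 = $48.498.
Total = 187.92 + 48.498 = 236.418 ≈ $236.42.

$236.42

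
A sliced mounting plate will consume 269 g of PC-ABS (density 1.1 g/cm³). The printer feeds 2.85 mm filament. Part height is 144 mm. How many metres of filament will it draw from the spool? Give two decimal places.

Volume = 269 g / 1.1 g·cm⁻³ = 244.5455 cm³ = 244545.5 mm³.
A = π r² = π × 1.425² = 6.3794 mm².
L = V/A = 244545.5/6.3794 = 38333.62 mm → 38.33 m.

38.33 m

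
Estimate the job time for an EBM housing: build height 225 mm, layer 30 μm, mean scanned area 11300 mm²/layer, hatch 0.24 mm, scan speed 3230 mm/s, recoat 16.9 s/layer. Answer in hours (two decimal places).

Layer count = ceil(225 / 0.03) = 7500.
Scan path per layer = 11300 / 0.24, so 47083.3 mm.
Per-layer scan time: 47083.3 / 3230 → 14.5769 s.
Time per layer = 14.5769 + 16.9 = 31.4769 s.
Build time = 7500 × 31.4769 = 236076.75 s = 65.58 hours.

65.58 hours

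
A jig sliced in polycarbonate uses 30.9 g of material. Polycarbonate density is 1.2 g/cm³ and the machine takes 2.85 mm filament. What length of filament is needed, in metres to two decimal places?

4.04 m

Volume = 30.9 g / 1.2 g·cm⁻³ = 25.75 cm³ = 25750 mm³.
Cross-section of 2.85 mm filament: π·(2.85/2)² = 6.3794 mm².
L = V/A = 25750/6.3794 = 4036.43 mm → 4.04 m.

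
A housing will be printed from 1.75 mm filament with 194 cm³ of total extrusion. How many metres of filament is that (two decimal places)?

80.66 m

Cross-section of 1.75 mm filament: π·(1.75/2)² = 2.4053 mm².
L = 194000 mm³ / 2.4053 mm² = 80655.22 mm, i.e. 80.66 m.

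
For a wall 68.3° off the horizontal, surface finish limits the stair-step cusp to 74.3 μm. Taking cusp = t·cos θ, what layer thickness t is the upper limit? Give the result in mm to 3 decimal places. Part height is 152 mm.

0.201 mm

t = h_c / cos θ = 0.0743 / 0.3697 = 0.201 mm.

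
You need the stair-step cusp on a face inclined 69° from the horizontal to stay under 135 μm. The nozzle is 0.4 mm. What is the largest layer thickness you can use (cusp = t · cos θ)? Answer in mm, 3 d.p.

0.377 mm

Layer height = cusp / cos(69°) = 0.135 / 0.3584 = 0.377 mm.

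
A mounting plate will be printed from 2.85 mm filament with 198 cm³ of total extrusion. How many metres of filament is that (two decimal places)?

31.04 m

Filament cross-section = π × (2.85/2)² = 6.3794 mm².
Length = 198 cm³ / 6.3794 mm² = 198000 / 6.3794 = 31037.4 mm = 31.04 m.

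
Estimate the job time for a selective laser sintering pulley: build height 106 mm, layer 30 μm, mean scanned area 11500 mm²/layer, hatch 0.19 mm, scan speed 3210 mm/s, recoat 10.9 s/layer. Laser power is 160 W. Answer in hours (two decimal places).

Layers = ⌈106/0.03⌉ = 3534.
Per-layer scan distance: 11500 / 0.19 → 60526.3 mm.
Laser time per layer: 60526.3 / 3210 → 18.8555 s.
Layer cycle: 18.8555 + 10.9 → 29.7555 s.
3534 layers × 29.7555 s/layer = 105155.937 s, i.e. 29.21 hours.

29.21 hours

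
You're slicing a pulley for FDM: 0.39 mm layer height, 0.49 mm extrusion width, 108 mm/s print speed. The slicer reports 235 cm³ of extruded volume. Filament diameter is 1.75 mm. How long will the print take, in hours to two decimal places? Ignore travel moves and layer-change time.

Extrusion cross-section = 0.39 × 0.49 = 0.1911 mm².
Total extruded path = 235000/0.1911 = 1229722.7 mm.
Time extruding: 1229722.7 / 108 → 11386.3 s.
In the requested units: 11386.3 s = 3.16 hours.

3.16 hours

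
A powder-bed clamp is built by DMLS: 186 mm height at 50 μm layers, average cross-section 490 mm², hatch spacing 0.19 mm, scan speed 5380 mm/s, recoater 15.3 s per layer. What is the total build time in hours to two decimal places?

16.31 hours

Layer count = ceil(186 / 0.05) = 3720.
Scan path per layer = 490 / 0.19 = 2578.9 mm.
Laser time per layer: 2578.9 / 5380 → 0.4793 s.
Per-layer time = 0.4793 + 15.3 = 15.7793 s.
3720 layers × 15.7793 s/layer = 58698.996 s, i.e. 16.31 hours.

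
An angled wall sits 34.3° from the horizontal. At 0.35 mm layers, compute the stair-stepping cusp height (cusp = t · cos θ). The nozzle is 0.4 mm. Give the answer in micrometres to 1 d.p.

Cusp = layer height × cos(34.3°) = 0.35 × 0.8261 = 0.289135 mm = 289.1 μm.

289.1 μm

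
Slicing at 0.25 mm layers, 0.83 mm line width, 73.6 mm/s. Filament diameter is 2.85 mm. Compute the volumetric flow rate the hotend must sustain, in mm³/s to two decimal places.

15.27

Bead cross-section = 0.25 × 0.83 = 0.2075 mm².
Q = v·A = 73.6 × 0.2075 = 15.27 mm³/s.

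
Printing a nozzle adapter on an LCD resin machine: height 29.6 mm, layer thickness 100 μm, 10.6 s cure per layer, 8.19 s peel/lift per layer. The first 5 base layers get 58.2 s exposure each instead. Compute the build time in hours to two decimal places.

1.61 hours

Layers = ⌈29.6/0.1⌉ = 296.
Bottom layers = 5 × (58.2 + 8.19), so 331.95 s.
Regular layers = 291 × (10.6 + 8.19) = 5467.89 s.
Sum: 331.95 + 5467.89 = 5799.84 s → 1.61 hours.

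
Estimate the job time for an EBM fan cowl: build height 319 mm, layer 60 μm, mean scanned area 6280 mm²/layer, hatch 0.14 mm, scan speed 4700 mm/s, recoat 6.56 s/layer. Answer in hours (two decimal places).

Number of layers: 319 / 0.06 → 5317 (rounded up).
Scan path per layer = 6280 / 0.14, so 44857.1 mm.
Beam time per layer: 44857.1 / 4700 → 9.5441 s.
Layer cycle = 9.5441 + 6.56, so 16.1041 s.
Build time = 5317 × 16.1041 = 85625.4997 s = 23.78 hours.

23.78 hours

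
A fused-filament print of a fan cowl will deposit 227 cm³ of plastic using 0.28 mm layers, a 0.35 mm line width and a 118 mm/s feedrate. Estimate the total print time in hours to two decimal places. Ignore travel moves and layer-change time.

Extrusion cross-section = 0.28 × 0.35 = 0.098 mm².
Path length: 227000 mm³ / 0.098 mm² → 2316326.5 mm.
Print-move time = 2316326.5 / 118, so 19629.9 s.
Converting: 19629.9 s = 5.45 hours.

5.45 hours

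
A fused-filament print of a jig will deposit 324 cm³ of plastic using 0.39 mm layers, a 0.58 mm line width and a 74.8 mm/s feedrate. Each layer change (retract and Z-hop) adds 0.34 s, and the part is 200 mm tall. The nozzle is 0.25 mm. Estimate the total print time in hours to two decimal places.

Bead cross-section = 0.39 × 0.58, so 0.2262 mm².
Toolpath length = 324 cm³ / 0.2262 mm² = 324000 / 0.2262 = 1432360.7 mm.
Time extruding = 1432360.7 / 74.8, so 19149.2 s.
Number of layers: 200 / 0.39 → 513 (rounded up).
Non-print overhead: 513 × 0.34 → 174.42 s.
Total = 19149.2 + 174.42 = 19323.62 s = 5.37 hours.

5.37 hours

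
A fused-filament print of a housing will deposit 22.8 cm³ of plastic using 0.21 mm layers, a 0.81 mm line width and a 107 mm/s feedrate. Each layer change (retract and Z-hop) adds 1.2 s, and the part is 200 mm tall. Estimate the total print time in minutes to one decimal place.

39.9 minutes

Bead cross-section = 0.21 × 0.81, so 0.1701 mm².
Path length: 22800 mm³ / 0.1701 mm² → 134038.8 mm.
Time extruding: 134038.8 / 107 → 1252.7 s.
Layer count = ceil(200 / 0.21) = 953.
Z-hop total: 953 × 1.2 → 1143.6 s.
Altogether 1252.7 + 1143.6 = 2396.3 s, i.e. 39.9 minutes.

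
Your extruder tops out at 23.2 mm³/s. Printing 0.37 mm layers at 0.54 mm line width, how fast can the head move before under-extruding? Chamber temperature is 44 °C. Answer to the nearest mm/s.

116 mm/s

A: 0.37 × 0.54 → 0.1998 mm².
Max speed = 23.2 / 0.1998 = 116.12 ≈ 116 mm/s.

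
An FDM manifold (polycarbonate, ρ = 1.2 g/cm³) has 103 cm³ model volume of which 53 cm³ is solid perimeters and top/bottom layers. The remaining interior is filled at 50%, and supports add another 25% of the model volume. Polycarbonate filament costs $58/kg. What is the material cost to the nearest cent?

Volume inside the shell = 103 − 53 = 50 cm³.
Infill deposited: 0.50 × 50 → 25 cm³.
Support = 0.25 × 103, so 25.75 cm³.
Total printed volume = 53 + 25 + 25.75, so 103.75 cm³.
Mass = 103.75 × 1.2 = 124.5 g.
At $58/kg: 124.5/1000 × 58 = $7.22.

$7.22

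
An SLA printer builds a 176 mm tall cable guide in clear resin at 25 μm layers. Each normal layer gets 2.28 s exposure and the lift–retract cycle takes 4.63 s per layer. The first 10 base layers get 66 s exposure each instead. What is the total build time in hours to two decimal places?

13.69 hours

Layers = ⌈176/0.025⌉ = 7040.
Burn-in layers = 10 × (66 + 4.63), so 706.3 s.
Regular layers = 7030 × (2.28 + 4.63) = 48577.3 s.
Total = 706.3 + 48577.3 = 49283.6 s = 13.69 hours.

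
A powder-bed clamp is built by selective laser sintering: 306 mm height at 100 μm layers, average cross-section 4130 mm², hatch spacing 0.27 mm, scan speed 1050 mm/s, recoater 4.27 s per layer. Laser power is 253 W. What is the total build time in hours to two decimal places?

16.01 hours

Layers = ⌈306/0.1⌉ = 3060.
Scan path per layer = 4130 / 0.27 = 15296.3 mm.
Scan time per layer: 15296.3 / 1050 → 14.5679 s.
Per-layer time = 14.5679 + 4.27 = 18.8379 s.
3060 layers × 18.8379 s/layer = 57643.974 s, i.e. 16.01 hours.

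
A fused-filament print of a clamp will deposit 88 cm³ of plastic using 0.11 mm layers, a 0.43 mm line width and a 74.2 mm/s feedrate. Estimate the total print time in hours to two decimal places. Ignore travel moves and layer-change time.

Line area = 0.11 × 0.43 = 0.0473 mm².
Total extruded path = 88000/0.0473 = 1860465.1 mm.
Time extruding = 1860465.1 / 74.2, so 25073.7 s.
25073.7 s = 6.96 hours.

6.96 hours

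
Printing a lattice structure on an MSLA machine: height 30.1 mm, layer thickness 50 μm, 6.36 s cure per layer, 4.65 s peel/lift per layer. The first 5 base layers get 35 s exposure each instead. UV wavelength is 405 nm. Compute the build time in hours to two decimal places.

1.88 hours

Layer count = ceil(30.1 / 0.05) = 602.
Burn-in layers = 5 × (35 + 4.65), so 198.25 s.
Remaining layers = 597 × (6.36 + 4.65), so 6572.97 s.
Total = 198.25 + 6572.97 = 6771.22 s = 1.88 hours.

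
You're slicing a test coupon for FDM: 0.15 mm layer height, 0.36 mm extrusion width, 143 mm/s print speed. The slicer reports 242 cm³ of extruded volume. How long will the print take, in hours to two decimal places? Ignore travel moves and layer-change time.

8.71 hours

Bead cross-section = 0.15 × 0.36 = 0.054 mm².
Path length: 242000 mm³ / 0.054 mm² → 4481481.5 mm.
Print-move time = 4481481.5 / 143 = 31339 s.
That's 31339 s → 8.71 hours.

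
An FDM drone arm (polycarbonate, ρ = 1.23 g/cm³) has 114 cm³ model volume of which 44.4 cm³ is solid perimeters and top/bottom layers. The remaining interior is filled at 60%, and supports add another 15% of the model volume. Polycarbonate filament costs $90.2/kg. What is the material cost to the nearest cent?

$11.46

Infill region: 114 − 44.4 → 69.6 cm³.
Deposited infill = 0.60 × 69.6, so 41.76 cm³.
Support: 0.15 × 114 → 17.1 cm³.
Deposited volume: 44.4 + 41.76 + 17.1 → 103.26 cm³.
Mass = 103.26 × 1.23 = 127.0098 g.
At $90.2/kg: 127.0098/1000 × 90.2 = $11.46.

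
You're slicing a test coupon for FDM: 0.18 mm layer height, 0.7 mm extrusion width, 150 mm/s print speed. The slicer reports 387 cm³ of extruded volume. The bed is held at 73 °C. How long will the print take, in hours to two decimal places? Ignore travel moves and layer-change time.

Extrusion cross-section: 0.18 × 0.7 → 0.126 mm².
Total extruded path = 387000/0.126 = 3071428.6 mm.
Time extruding = 3071428.6 / 150, so 20476.2 s.
Converting: 20476.2 s = 5.69 hours.

5.69 hours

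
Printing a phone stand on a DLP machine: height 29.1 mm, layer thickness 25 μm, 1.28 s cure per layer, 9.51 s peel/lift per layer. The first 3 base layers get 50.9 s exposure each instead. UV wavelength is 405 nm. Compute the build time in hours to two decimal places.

Number of layers: 29.1 / 0.025 → 1164 (rounded up).
Bottom layers: 3 × (50.9 + 9.51) → 181.23 s.
Remaining layers = 1161 × (1.28 + 9.51) = 12527.19 s.
Sum: 181.23 + 12527.19 = 12708.42 s → 3.53 hours.

3.53 hours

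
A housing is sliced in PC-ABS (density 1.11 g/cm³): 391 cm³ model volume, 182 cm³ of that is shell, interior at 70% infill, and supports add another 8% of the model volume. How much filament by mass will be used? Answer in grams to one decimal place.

Interior volume = 391 − 182, so 209 cm³.
Infill deposited = 0.70 × 209 = 146.3 cm³.
Support = 0.08 × 391 = 31.28 cm³.
Deposited volume = 182 + 146.3 + 31.28 = 359.58 cm³.
Mass: 359.58 × 1.11 → 399.1338 g.

399.1 g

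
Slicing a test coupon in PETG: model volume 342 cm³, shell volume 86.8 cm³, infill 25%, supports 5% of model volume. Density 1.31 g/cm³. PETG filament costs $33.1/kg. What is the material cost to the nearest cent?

$7.27

Interior volume: 342 − 86.8 → 255.2 cm³.
Deposited infill = 0.25 × 255.2, so 63.8 cm³.
Support: 0.05 × 342 → 17.1 cm³.
Total printed volume: 86.8 + 63.8 + 17.1 → 167.7 cm³.
Mass = 167.7 × 1.31, so 219.687 g.
At $33.1/kg: 219.687/1000 × 33.1 = $7.27.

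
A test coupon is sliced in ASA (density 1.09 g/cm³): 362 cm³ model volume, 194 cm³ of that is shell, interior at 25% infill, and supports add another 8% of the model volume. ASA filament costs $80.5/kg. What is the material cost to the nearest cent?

$23.25

Volume inside the shell = 362 − 194 = 168 cm³.
Infill volume: 0.25 × 168 → 42 cm³.
Support: 0.08 × 362 → 28.96 cm³.
Total extruded: 194 + 42 + 28.96 → 264.96 cm³.
Mass = 264.96 × 1.09 = 288.8064 g.
At $80.5/kg: 288.8064/1000 × 80.5 = $23.25.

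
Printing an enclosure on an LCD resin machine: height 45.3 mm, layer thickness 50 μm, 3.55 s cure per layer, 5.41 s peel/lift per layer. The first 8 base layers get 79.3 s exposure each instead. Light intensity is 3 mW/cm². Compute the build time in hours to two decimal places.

2.42 hours

Number of layers: 45.3 / 0.05 → 906 (rounded up).
Bottom layers = 8 × (79.3 + 5.41) = 677.68 s.
Regular layers = 898 × (3.55 + 5.41) = 8046.08 s.
Sum: 677.68 + 8046.08 = 8723.76 s → 2.42 hours.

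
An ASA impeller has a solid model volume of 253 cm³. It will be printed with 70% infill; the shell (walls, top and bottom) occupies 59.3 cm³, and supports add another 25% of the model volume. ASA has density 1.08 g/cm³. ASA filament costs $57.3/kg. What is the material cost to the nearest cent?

Volume inside the shell: 253 − 59.3 → 193.7 cm³.
Deposited infill = 0.70 × 193.7, so 135.59 cm³.
Support = 0.25 × 253, so 63.25 cm³.
Total extruded: 59.3 + 135.59 + 63.25 → 258.14 cm³.
Mass: 258.14 × 1.08 → 278.7912 g.
Cost = 278.7912 g / 1000 × $57.3/kg = $15.97.

$15.97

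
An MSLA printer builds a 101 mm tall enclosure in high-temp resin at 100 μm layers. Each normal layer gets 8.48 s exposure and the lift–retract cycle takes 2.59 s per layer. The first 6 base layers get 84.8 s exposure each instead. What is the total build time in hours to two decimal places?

3.23 hours

Layer count = ceil(101 / 0.1) = 1010.
Bottom layers = 6 × (84.8 + 2.59) = 524.34 s.
Remaining layers = 1004 × (8.48 + 2.59) = 11114.28 s.
Total = 524.34 + 11114.28 = 11638.62 s = 3.23 hours.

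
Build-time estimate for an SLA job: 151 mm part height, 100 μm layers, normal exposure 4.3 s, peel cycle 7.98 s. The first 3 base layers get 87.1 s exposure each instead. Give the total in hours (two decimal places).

Layers = ⌈151/0.1⌉ = 1510.
Base layers = 3 × (87.1 + 7.98), so 285.24 s.
Remaining layers: 1507 × (4.3 + 7.98) → 18505.96 s.
Sum: 285.24 + 18505.96 = 18791.2 s → 5.22 hours.

5.22 hours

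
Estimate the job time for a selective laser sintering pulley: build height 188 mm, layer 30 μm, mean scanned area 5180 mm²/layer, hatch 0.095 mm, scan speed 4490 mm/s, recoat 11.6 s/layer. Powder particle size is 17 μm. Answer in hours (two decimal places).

41.33 hours

Layer count = ceil(188 / 0.03) = 6267.
Hatch length per layer = 5180 / 0.095 = 54526.3 mm.
Per-layer scan time = 54526.3 / 4490 = 12.1439 s.
Layer cycle = 12.1439 + 11.6, so 23.7439 s.
Total: 6267 × 23.7439 s = 148803.0213 s → 41.33 hours.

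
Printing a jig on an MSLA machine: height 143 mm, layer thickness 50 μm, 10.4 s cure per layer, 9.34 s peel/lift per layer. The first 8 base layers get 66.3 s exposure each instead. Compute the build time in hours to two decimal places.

Layer count = ceil(143 / 0.05) = 2860.
Base layers = 8 × (66.3 + 9.34), so 605.12 s.
Remaining layers = 2852 × (10.4 + 9.34), so 56298.48 s.
Sum: 605.12 + 56298.48 = 56903.6 s → 15.81 hours.

15.81 hours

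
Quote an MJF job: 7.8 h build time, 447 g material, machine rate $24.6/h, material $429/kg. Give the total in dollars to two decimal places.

$383.64

Time charge = 24.6 × 7.8 = $191.88.
Material charge = 429 × 447/1000, so $191.763.
Job cost: 191.88 + 191.763 = 383.643 ≈ $383.64.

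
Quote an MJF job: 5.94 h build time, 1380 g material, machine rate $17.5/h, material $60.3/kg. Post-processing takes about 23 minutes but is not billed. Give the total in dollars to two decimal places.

$187.16

Machine-time cost: 17.5 × 5.94 → $103.95.
Material cost: 60.3 × 1380/1000 → $83.214.
Job cost: 103.95 + 83.214 = 187.164 ≈ $187.16.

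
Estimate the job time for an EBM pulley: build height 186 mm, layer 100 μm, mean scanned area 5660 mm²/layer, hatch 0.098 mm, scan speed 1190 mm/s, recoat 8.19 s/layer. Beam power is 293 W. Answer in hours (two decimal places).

29.31 hours

Number of layers: 186 / 0.1 → 1860 (rounded up).
Per-layer scan distance = 5660 / 0.098 = 57755.1 mm.
Scan time per layer = 57755.1 / 1190, so 48.5337 s.
Per-layer time = 48.5337 + 8.19, so 56.7237 s.
Total: 1860 × 56.7237 s = 105506.082 s → 29.31 hours.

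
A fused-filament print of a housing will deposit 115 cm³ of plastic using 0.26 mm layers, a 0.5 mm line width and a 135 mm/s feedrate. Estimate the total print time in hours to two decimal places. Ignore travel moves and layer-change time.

Bead cross-section = 0.26 × 0.5, so 0.13 mm².
Toolpath length = 115 cm³ / 0.13 mm² = 115000 / 0.13 = 884615.4 mm.
Extrusion time = 884615.4 / 135, so 6552.7 s.
Converting: 6552.7 s = 1.82 hours.

1.82 hours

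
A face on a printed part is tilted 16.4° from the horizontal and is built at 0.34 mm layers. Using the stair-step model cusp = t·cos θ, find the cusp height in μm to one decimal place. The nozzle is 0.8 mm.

cos(16.4°) = 0.9593, so cusp = 0.34 × 0.9593 = 0.326162 mm → 326.2 μm.

326.2 μm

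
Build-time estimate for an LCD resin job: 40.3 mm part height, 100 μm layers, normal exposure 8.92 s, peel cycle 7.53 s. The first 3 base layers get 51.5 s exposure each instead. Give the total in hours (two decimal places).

1.88 hours

Number of layers: 40.3 / 0.1 → 403 (rounded up).
Burn-in layers = 3 × (51.5 + 7.53), so 177.09 s.
Remaining layers: 400 × (8.92 + 7.53) → 6580 s.
Total = 177.09 + 6580 = 6757.09 s = 1.88 hours.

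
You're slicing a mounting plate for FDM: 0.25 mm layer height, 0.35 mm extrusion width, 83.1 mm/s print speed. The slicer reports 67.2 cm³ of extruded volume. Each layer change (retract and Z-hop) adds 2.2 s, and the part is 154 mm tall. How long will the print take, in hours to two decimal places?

Bead cross-section: 0.25 × 0.35 → 0.0875 mm².
Path length: 67200 mm³ / 0.0875 mm² → 768000 mm.
Time extruding = 768000 / 83.1, so 9241.9 s.
Layers = ⌈154/0.25⌉ = 616.
Non-print overhead = 616 × 2.2 = 1355.2 s.
Total = 9241.9 + 1355.2 = 10597.1 s = 2.94 hours.

2.94 hours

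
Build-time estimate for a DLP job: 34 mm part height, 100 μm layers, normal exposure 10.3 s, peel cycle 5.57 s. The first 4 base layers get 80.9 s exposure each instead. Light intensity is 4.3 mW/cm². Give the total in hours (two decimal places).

1.58 hours

Layer count = ceil(34 / 0.1) = 340.
Burn-in layers = 4 × (80.9 + 5.57), so 345.88 s.
Regular layers = 336 × (10.3 + 5.57) = 5332.32 s.
Total = 345.88 + 5332.32 = 5678.2 s = 1.58 hours.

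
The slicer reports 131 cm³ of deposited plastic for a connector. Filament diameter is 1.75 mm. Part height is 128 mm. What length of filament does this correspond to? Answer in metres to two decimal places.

54.46 m

Filament cross-section = π × (1.75/2)² = 2.4053 mm².
L = 131000 mm³ / 2.4053 mm² = 54463.06 mm, i.e. 54.46 m.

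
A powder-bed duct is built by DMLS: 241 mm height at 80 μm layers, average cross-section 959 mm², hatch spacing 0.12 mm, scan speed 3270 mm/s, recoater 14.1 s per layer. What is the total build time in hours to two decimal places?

13.85 hours

Layers = ⌈241/0.08⌉ = 3013.
Hatch length per layer: 959 / 0.12 → 7991.7 mm.
Scan time per layer = 7991.7 / 3270, so 2.4439 s.
Per-layer time = 2.4439 + 14.1, so 16.5439 s.
Build time = 3013 × 16.5439 = 49846.7707 s = 13.85 hours.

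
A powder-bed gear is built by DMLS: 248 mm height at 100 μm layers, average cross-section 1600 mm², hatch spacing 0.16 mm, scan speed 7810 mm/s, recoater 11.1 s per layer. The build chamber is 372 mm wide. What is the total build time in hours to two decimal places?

Layer count = ceil(248 / 0.1) = 2480.
Scan path per layer: 1600 / 0.16 → 10000 mm.
Per-layer scan time: 10000 / 7810 → 1.2804 s.
Time per layer: 1.2804 + 11.1 → 12.3804 s.
Total: 2480 × 12.3804 s = 30703.392 s → 8.53 hours.

8.53 hours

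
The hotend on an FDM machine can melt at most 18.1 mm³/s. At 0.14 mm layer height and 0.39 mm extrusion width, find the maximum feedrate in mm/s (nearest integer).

332 mm/s

Bead cross-section: 0.14 × 0.39 → 0.0546 mm².
v_max = Q/A = 18.1/0.0546 = 331.50 mm/s → 332 mm/s.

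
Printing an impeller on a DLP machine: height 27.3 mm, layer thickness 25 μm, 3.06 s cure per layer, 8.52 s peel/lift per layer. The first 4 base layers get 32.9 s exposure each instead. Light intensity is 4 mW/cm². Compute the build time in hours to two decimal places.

Layers = ⌈27.3/0.025⌉ = 1092.
Base layers = 4 × (32.9 + 8.52), so 165.68 s.
Remaining layers: 1088 × (3.06 + 8.52) → 12599.04 s.
Total = 165.68 + 12599.04 = 12764.72 s = 3.55 hours.

3.55 hours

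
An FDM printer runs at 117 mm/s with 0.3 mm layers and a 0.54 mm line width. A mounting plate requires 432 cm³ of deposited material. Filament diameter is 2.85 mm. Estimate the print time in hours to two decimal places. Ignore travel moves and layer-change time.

Extrusion cross-section = 0.3 × 0.54 = 0.162 mm².
Toolpath length = 432 cm³ / 0.162 mm² = 432000 / 0.162 = 2666666.7 mm.
Print-move time: 2666666.7 / 117 → 22792 s.
In the requested units: 22792 s = 6.33 hours.

6.33 hours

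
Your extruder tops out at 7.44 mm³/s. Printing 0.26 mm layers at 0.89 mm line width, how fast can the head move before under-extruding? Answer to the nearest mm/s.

32 mm/s

Extrusion cross-section: 0.26 × 0.89 → 0.2314 mm².
v_max = Q/A = 7.44/0.2314 = 32.15 mm/s → 32 mm/s.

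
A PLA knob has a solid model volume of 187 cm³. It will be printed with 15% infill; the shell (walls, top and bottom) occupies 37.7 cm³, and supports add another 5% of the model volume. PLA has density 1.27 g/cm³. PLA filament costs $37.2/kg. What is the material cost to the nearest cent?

$3.28

Interior volume: 187 − 37.7 → 149.3 cm³.
Infill volume = 0.15 × 149.3, so 22.395 cm³.
Support = 0.05 × 187 = 9.35 cm³.
Total printed volume = 37.7 + 22.395 + 9.35, so 69.445 cm³.
Mass = 69.445 × 1.27 = 88.19515 g.
At $37.2/kg: 88.19515/1000 × 37.2 = $3.28.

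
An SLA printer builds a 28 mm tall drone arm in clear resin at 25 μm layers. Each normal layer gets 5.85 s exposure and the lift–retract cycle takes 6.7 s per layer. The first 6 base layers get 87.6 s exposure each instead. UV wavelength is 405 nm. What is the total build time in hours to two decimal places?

Layers = ⌈28/0.025⌉ = 1120.
Base layers = 6 × (87.6 + 6.7) = 565.8 s.
Normal layers: 1114 × (5.85 + 6.7) → 13980.7 s.
Total = 565.8 + 13980.7 = 14546.5 s = 4.04 hours.

4.04 hours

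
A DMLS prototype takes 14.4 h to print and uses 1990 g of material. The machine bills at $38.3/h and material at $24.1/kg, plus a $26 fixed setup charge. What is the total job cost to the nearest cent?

Machine cost = 38.3 × 14.4 = $551.52.
Material charge = 24.1 × 1990/1000, so $47.959.
Adding setup: 551.52 + 47.959 + 26 → 625.479 ≈ $625.48.

$625.48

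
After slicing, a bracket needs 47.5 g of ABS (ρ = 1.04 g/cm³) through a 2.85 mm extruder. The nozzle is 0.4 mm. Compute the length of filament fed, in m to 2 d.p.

7.16 m

Volume = 47.5 g / 1.04 g·cm⁻³ = 45.6731 cm³ = 45673.1 mm³.
A = π r² = π × 1.425² = 6.3794 mm².
L = V/A = 45673.1/6.3794 = 7159.47 mm → 7.16 m.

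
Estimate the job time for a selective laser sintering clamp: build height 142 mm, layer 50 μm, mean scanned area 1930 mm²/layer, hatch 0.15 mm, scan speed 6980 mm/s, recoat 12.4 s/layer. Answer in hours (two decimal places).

11.24 hours

Layers = ⌈142/0.05⌉ = 2840.
Hatch length per layer = 1930 / 0.15, so 12866.7 mm.
Scan time per layer = 12866.7 / 6980 = 1.8434 s.
Time per layer = 1.8434 + 12.4, so 14.2434 s.
Build time = 2840 × 14.2434 = 40451.256 s = 11.24 hours.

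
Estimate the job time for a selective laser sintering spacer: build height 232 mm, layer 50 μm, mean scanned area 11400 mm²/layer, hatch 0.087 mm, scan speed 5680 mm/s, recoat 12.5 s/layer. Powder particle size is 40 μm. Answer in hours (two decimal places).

Layer count = ceil(232 / 0.05) = 4640.
Hatch length per layer = 11400 / 0.087 = 131034.5 mm.
Per-layer scan time: 131034.5 / 5680 → 23.0695 s.
Layer cycle = 23.0695 + 12.5, so 35.5695 s.
4640 layers × 35.5695 s/layer = 165042.48 s, i.e. 45.85 hours.

45.85 hours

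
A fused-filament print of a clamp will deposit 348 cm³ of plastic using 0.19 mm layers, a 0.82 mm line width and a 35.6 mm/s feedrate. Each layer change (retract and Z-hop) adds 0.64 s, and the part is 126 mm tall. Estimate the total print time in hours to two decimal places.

Extrusion cross-section = 0.19 × 0.82, so 0.1558 mm².
Path length: 348000 mm³ / 0.1558 mm² → 2233632.9 mm.
Time extruding: 2233632.9 / 35.6 → 62742.5 s.
Layers = ⌈126/0.19⌉ = 664.
Layer-change overhead = 664 × 0.64 = 424.96 s.
Altogether 62742.5 + 424.96 = 63167.46 s, i.e. 17.55 hours.

17.55 hours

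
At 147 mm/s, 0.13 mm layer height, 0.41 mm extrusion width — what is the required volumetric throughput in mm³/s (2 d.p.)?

7.84

Bead cross-section = 0.13 × 0.41 = 0.0533 mm².
Volumetric flow = 147 × 0.0533 = 7.84 mm³/s.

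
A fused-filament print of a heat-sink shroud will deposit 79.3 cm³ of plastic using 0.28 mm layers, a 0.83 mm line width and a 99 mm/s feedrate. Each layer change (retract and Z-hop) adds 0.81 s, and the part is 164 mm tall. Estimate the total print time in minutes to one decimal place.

Extrusion cross-section = 0.28 × 0.83 = 0.2324 mm².
Path length: 79300 mm³ / 0.2324 mm² → 341222 mm.
Extrusion time = 341222 / 99 = 3446.7 s.
Layer count = ceil(164 / 0.28) = 586.
Non-print overhead: 586 × 0.81 → 474.66 s.
Total = 3446.7 + 474.66 = 3921.36 s = 65.4 minutes.

65.4 minutes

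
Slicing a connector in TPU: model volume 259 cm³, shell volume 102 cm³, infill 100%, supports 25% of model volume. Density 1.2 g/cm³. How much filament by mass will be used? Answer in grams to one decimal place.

Infill region = 259 − 102 = 157 cm³.
Deposited infill = 1.00 × 157, so 157 cm³.
Support = 0.25 × 259, so 64.75 cm³.
Total extruded = 102 + 157 + 64.75, so 323.75 cm³.
Mass = 323.75 × 1.2 = 388.5 g.

388.5 g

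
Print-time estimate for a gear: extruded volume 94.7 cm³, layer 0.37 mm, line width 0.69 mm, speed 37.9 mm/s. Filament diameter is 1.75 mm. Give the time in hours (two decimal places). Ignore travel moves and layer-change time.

Line area: 0.37 × 0.69 → 0.2553 mm².
Path length: 94700 mm³ / 0.2553 mm² → 370936.2 mm.
Extrusion time = 370936.2 / 37.9 = 9787.2 s.
In the requested units: 9787.2 s = 2.72 hours.

2.72 hours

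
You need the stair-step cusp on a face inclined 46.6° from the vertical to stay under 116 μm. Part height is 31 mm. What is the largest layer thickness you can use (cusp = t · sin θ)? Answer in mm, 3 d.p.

0.160 mm

t = h_c / sin θ = 0.116 / 0.7266 = 0.160 mm.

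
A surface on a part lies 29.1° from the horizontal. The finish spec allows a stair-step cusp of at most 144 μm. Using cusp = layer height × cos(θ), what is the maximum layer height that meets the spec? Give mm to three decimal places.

0.165 mm

t = h_c / cos θ = 0.144 / 0.8738 = 0.165 mm.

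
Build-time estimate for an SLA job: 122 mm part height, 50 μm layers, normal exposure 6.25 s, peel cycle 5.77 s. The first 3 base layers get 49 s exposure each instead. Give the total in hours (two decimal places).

Number of layers: 122 / 0.05 → 2440 (rounded up).
Base layers = 3 × (49 + 5.77), so 164.31 s.
Normal layers: 2437 × (6.25 + 5.77) → 29292.74 s.
Total = 164.31 + 29292.74 = 29457.05 s = 8.18 hours.

8.18 hours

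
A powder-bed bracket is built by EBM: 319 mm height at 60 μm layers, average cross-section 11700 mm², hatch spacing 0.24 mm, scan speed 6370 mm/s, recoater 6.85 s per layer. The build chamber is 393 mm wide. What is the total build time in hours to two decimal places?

21.42 hours

Layers = ⌈319/0.06⌉ = 5317.
Per-layer scan distance: 11700 / 0.24 → 48750 mm.
Beam time per layer = 48750 / 6370 = 7.6531 s.
Per-layer time = 7.6531 + 6.85, so 14.5031 s.
Build time = 5317 × 14.5031 = 77112.9827 s = 21.42 hours.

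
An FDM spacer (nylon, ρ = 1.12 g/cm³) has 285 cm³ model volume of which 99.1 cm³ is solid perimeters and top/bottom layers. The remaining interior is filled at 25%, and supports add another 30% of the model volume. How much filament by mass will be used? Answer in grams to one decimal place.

258.8 g

Infill region: 285 − 99.1 → 185.9 cm³.
Infill volume = 0.25 × 185.9 = 46.475 cm³.
Support = 0.30 × 285, so 85.5 cm³.
Total extruded = 99.1 + 46.475 + 85.5 = 231.075 cm³.
Mass: 231.075 × 1.12 → 258.804 g.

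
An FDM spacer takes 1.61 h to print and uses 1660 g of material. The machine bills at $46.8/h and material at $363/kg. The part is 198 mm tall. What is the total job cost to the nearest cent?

Time charge: 46.8 × 1.61 → $75.348.
Material cost = 363 × 1660/1000, so $602.58.
Total = 75.348 + 602.58 = 677.928 ≈ $677.93.

$677.93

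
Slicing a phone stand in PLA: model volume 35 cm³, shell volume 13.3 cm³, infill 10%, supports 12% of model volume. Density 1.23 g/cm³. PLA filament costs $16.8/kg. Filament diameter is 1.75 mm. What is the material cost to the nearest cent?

$0.41

Interior volume = 35 − 13.3, so 21.7 cm³.
Infill deposited: 0.10 × 21.7 → 2.17 cm³.
Support = 0.12 × 35 = 4.2 cm³.
Total printed volume: 13.3 + 2.17 + 4.2 → 19.67 cm³.
Mass = 19.67 × 1.23, so 24.1941 g.
At $16.8/kg: 24.1941/1000 × 16.8 = $0.41.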